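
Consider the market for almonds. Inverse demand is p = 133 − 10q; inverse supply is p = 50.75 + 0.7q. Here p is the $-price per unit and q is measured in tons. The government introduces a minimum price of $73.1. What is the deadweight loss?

Competitive equilibrium: 133 − 10q = 50.75 + 0.7q → q* = 7.6869, p* = 56.1308.
At the floor p = 73.1, quantity demanded = (133 − 73.1)/10 = 5.99.
Sellers' marginal cost at q' = 5.99: 50.75 + 0.7·5.99 = 54.943.
Δq = 7.6869 − 5.99 = 1.6969; wedge = 73.1 − 54.943 = 18.157.
Welfare loss = ½ × 1.6969 × 18.157 = $15.41.

$15.41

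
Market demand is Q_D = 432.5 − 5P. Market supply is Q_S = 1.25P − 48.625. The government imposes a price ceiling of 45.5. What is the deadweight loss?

In inverse form: demand P = 86.5 − 0.2Q, supply P = 38.9 + 0.8Q.
Competitive equilibrium: 86.5 − 0.2Q = 38.9 + 0.8Q → Q* = 47.6, P* = 76.98.
At the ceiling P = 45.5, quantity supplied = (45.5 − 38.9)/0.8 = 8.25.
Willingness to pay at Q' = 8.25: 86.5 − 0.2·8.25 = 84.85.
ΔQ = 47.6 − 8.25 = 39.35; wedge = 84.85 − 45.5 = 39.35.
Deadweight loss = ½ × 39.35 × 39.35 = 774.21.

774.21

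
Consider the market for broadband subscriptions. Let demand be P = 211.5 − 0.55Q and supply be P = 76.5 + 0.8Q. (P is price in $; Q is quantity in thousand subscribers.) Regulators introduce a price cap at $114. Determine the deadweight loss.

$1905.03 thousand

Competitive equilibrium: 211.5 − 0.55Q = 76.5 + 0.8Q → Q* = 100, P* = 156.5.
At the ceiling P = 114, quantity supplied = (114 − 76.5)/0.8 = 46.875.
Willingness to pay at Q' = 46.875: 211.5 − 0.55·46.875 = 185.7188.
ΔQ = 100 − 46.875 = 53.125; wedge = 185.7188 − 114 = 71.7188.
Deadweight loss = ½ × 53.125 × 71.7188 = $1905.03 thousand.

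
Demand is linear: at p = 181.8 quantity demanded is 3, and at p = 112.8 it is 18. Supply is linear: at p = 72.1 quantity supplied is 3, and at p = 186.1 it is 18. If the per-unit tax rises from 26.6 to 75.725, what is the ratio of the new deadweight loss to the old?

8.104

Demand slope = (112.8 − 181.8)/(18 − 3) = −4.6, so p = 195.6 − 4.6q.
Supply slope = (186.1 − 72.1)/(18 − 3) = 7.6, so p = 49.3 + 7.6q.
Competitive equilibrium: 195.6 − 4.6q = 49.3 + 7.6q → q* = 11.9918, p* = 140.4377.
For a per-unit tax t: Δq = t/12.2, so DWL = ½·t·(t/12.2) = t²/24.4.
At t = 26.6: DWL = 28.998. At t = 75.725: DWL = 235.011.
Ratio = (75.725/26.6)² = 8.104.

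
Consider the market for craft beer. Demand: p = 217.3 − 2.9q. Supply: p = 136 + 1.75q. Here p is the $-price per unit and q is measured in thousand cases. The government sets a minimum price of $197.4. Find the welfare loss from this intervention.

Competitive equilibrium: 217.3 − 2.9q = 136 + 1.75q → q* = 17.4839, p* = 166.5968.
At the floor p = 197.4, quantity demanded = (217.3 − 197.4)/2.9 = 6.8621.
Sellers' marginal cost at q' = 6.8621: 136 + 1.75·6.8621 = 148.0087.
Δq = 17.4839 − 6.8621 = 10.6218; wedge = 197.4 − 148.0087 = 49.3913.
Welfare loss = ½ × 10.6218 × 49.3913 = $262.31 thousand.

$262.31 thousand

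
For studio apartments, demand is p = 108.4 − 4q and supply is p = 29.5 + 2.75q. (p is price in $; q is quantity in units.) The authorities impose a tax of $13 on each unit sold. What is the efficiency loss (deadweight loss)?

Competitive equilibrium: 108.4 − 4q = 29.5 + 2.75q → q* = 11.6889, p* = 61.6444.
With the tax, the buyer price exceeds the seller price by 13: (108.4 − 4q) − (29.5 + 2.75q) = 13 → q' = 9.763.
Δq = 11.6889 − 9.763 = 1.9259; the wedge equals the tax, 13.
Deadweight loss = ½ × 1.9259 × 13 = $12.52.

$12.52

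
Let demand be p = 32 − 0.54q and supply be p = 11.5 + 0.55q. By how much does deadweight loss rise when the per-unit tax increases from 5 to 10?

Competitive equilibrium: 32 − 0.54q = 11.5 + 0.55q → q* = 18.8073, p* = 21.844.
For a per-unit tax t: Δq = t/1.09, so DWL = ½·t·(t/1.09) = t²/2.18.
At t = 5: DWL = 11.468. At t = 10: DWL = 45.872.
Increase = 45.872 − 11.468 = 34.40.

34.40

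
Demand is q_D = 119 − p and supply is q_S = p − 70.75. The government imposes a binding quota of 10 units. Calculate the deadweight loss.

In inverse form: demand p = 119 − q, supply p = 70.75 + q.
Competitive equilibrium: 119 − q = 70.75 + q → q* = 24.125, p* = 94.875.
At q = 10: demand price = 119 − 1·10 = 109; supply price = 70.75 + 1·10 = 80.75.
Δq = 24.125 − 10 = 14.125; wedge = 109 − 80.75 = 28.25.
Welfare loss = ½ × 14.125 × 28.25 = 199.52.

199.52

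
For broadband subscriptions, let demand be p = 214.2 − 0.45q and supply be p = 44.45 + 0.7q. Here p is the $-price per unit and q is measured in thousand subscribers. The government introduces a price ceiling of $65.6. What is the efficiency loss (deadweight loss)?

$7924.33 thousand

Competitive equilibrium: 214.2 − 0.45q = 44.45 + 0.7q → q* = 147.6087, p* = 147.7761.
At the ceiling p = 65.6, quantity supplied = (65.6 − 44.45)/0.7 = 30.2143.
Willingness to pay at q' = 30.2143: 214.2 − 0.45·30.2143 = 200.6036.
Δq = 147.6087 − 30.2143 = 117.3944; wedge = 200.6036 − 65.6 = 135.0036.
DWL = ½ × 117.3944 × 135.0036 = $7924.33 thousand.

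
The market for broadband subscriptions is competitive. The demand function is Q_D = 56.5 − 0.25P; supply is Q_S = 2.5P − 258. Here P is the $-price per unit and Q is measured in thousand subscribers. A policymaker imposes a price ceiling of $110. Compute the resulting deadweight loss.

$261.82 thousand

In inverse form: demand P = 226 − 4Q, supply P = 103.2 + 0.4Q.
Competitive equilibrium: 226 − 4Q = 103.2 + 0.4Q → Q* = 27.9091, P* = 114.3636.
At the ceiling P = 110, quantity supplied = (110 − 103.2)/0.4 = 17.
Willingness to pay at Q' = 17: 226 − 4·17 = 158.
ΔQ = 27.9091 − 17 = 10.9091; wedge = 158 − 110 = 48.
Welfare loss = ½ × 10.9091 × 48 = $261.82 thousand.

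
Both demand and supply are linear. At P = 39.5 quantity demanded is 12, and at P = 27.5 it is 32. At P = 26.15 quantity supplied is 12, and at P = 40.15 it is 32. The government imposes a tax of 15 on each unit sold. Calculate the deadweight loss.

86.54

Demand slope = (27.5 − 39.5)/(32 − 12) = −0.6, so P = 46.7 − 0.6Q.
Supply slope = (40.15 − 26.15)/(32 − 12) = 0.7, so P = 17.75 + 0.7Q.
Competitive equilibrium: 46.7 − 0.6Q = 17.75 + 0.7Q → Q* = 22.2692, P* = 33.3385.
With the tax, the buyer price exceeds the seller price by 15: (46.7 − 0.6Q) − (17.75 + 0.7Q) = 15 → Q' = 10.7308.
ΔQ = 22.2692 − 10.7308 = 11.5384; the wedge equals the tax, 15.
DWL = ½ × 11.5384 × 15 = 86.54.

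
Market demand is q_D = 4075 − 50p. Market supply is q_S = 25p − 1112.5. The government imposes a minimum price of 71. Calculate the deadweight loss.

252.08

In inverse form: demand p = 81.5 − 0.02q, supply p = 44.5 + 0.04q.
Competitive equilibrium: 81.5 − 0.02q = 44.5 + 0.04q → q* = 616.6667, p* = 69.1667.
At the floor p = 71, quantity demanded = (81.5 − 71)/0.02 = 525.
Sellers' marginal cost at q' = 525: 44.5 + 0.04·525 = 65.5.
Δq = 616.6667 − 525 = 91.6667; wedge = 71 − 65.5 = 5.5.
Welfare loss = ½ × 91.6667 × 5.5 = 252.08.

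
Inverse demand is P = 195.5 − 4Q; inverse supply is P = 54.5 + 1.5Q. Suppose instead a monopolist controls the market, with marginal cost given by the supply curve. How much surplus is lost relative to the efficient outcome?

Competitive equilibrium: 195.5 − 4Q = 54.5 + 1.5Q → Q* = 25.6364, P* = 92.9545.
Marginal revenue: MR = 195.5 − 8Q. Set MR = MC: 195.5 − 8Q = 54.5 + 1.5Q → Q_m = 14.8421.
Price P_m = 195.5 − 4·14.8421 = 136.1316; MC(Q_m) = 54.5 + 1.5·14.8421 = 76.7632.
Competitive Q* = 25.6364, so ΔQ = 10.7943; wedge = 136.1316 − 76.7632 = 59.3684.
The triangle = ½ × 10.7943 × 59.3684 = 320.42.

320.42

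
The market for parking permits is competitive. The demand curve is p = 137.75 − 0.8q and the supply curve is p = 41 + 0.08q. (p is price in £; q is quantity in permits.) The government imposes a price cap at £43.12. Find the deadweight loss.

£3063.62

Competitive equilibrium: 137.75 − 0.8q = 41 + 0.08q → q* = 109.9432, p* = 49.7955.
At the ceiling p = 43.12, quantity supplied = (43.12 − 41)/0.08 = 26.5.
Willingness to pay at q' = 26.5: 137.75 − 0.8·26.5 = 116.55.
Δq = 109.9432 − 26.5 = 83.4432; wedge = 116.55 − 43.12 = 73.43.
DWL = ½ × 83.4432 × 73.43 = £3063.62.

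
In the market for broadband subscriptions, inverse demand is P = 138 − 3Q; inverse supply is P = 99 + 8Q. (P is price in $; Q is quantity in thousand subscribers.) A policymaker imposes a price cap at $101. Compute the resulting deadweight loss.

Competitive equilibrium: 138 − 3Q = 99 + 8Q → Q* = 3.5455, P* = 127.3636.
At the ceiling P = 101, quantity supplied = (101 − 99)/8 = 0.25.
Willingness to pay at Q' = 0.25: 138 − 3·0.25 = 137.25.
ΔQ = 3.5455 − 0.25 = 3.2955; wedge = 137.25 − 101 = 36.25.
Welfare loss = ½ × 3.2955 × 36.25 = $59.73 thousand.

$59.73 thousand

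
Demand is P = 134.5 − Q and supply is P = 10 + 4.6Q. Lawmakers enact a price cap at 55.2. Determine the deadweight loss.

Competitive equilibrium: 134.5 − Q = 10 + 4.6Q → Q* = 22.2321, P* = 112.2679.
At the ceiling P = 55.2, quantity supplied = (55.2 − 10)/4.6 = 9.8261.
Willingness to pay at Q' = 9.8261: 134.5 − 1·9.8261 = 124.6739.
ΔQ = 22.2321 − 9.8261 = 12.406; wedge = 124.6739 − 55.2 = 69.4739.
Welfare loss = ½ × 12.406 × 69.4739 = 430.95.

430.95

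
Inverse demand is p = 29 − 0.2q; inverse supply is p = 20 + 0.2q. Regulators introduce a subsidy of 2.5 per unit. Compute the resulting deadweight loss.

7.81

Competitive equilibrium: 29 − 0.2q = 20 + 0.2q → q* = 22.5, p* = 24.5.
The subsidy lowers effective supply by 2.5: p = 17.5 + 0.2q.
New quantity: 29 − 0.2q = 17.5 + 0.2q → q' = 28.75.
Overproduction Δq = 28.75 − 22.5 = 6.25; wedge = subsidy = 2.5.
Welfare loss = ½ × 6.25 × 2.5 = 7.81.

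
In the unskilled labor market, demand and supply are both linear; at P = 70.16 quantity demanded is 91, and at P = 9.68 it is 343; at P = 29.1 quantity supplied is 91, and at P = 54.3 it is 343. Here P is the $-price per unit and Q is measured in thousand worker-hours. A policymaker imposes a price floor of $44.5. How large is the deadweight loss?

Demand slope = (9.68 − 70.16)/(343 − 91) = −0.24, so P = 92 − 0.24Q.
Supply slope = (54.3 − 29.1)/(343 − 91) = 0.1, so P = 20 + 0.1Q.
Competitive equilibrium: 92 − 0.24Q = 20 + 0.1Q → Q* = 211.7647, P* = 41.1765.
At the floor P = 44.5, quantity demanded = (92 − 44.5)/0.24 = 197.9167.
Sellers' marginal cost at Q' = 197.9167: 20 + 0.1·197.9167 = 39.7917.
ΔQ = 211.7647 − 197.9167 = 13.848; wedge = 44.5 − 39.7917 = 4.7083.
DWL = ½ × 13.848 × 4.7083 = $32.60 thousand.

$32.60 thousand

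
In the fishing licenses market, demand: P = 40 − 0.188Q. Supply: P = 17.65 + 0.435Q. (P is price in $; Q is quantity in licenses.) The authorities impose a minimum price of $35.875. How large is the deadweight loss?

Competitive equilibrium: 40 − 0.188Q = 17.65 + 0.435Q → Q* = 35.8748, P* = 33.2555.
At the floor P = 35.875, quantity demanded = (40 − 35.875)/0.188 = 21.9415.
Sellers' marginal cost at Q' = 21.9415: 17.65 + 0.435·21.9415 = 27.1946.
ΔQ = 35.8748 − 21.9415 = 13.9333; wedge = 35.875 − 27.1946 = 8.6804.
Welfare loss = ½ × 13.9333 × 8.6804 = $60.47.

$60.47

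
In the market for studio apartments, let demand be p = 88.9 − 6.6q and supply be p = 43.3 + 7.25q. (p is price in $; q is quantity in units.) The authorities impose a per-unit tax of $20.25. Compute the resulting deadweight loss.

$14.80

Competitive equilibrium: 88.9 − 6.6q = 43.3 + 7.25q → q* = 3.2924, p* = 67.17.
With the tax, the buyer price exceeds the seller price by 20.25: (88.9 − 6.6q) − (43.3 + 7.25q) = 20.25 → q' = 1.8303.
Δq = 3.2924 − 1.8303 = 1.4621; the wedge equals the tax, 20.25.
The triangle = ½ × 1.4621 × 20.25 = $14.80.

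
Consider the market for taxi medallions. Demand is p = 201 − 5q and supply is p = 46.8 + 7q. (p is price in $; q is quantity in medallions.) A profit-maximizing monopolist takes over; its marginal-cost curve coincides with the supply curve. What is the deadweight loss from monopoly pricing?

Competitive equilibrium: 201 − 5q = 46.8 + 7q → q* = 12.85, p* = 136.75.
Marginal revenue: MR = 201 − 10q. Set MR = MC: 201 − 10q = 46.8 + 7q → q_m = 9.0706.
Price p_m = 201 − 5·9.0706 = 155.647; MC(q_m) = 46.8 + 7·9.0706 = 110.2942.
Competitive q* = 12.85, so Δq = 3.7794; wedge = 155.647 − 110.2942 = 45.3528.
The triangle = ½ × 3.7794 × 45.3528 = $85.70.

$85.70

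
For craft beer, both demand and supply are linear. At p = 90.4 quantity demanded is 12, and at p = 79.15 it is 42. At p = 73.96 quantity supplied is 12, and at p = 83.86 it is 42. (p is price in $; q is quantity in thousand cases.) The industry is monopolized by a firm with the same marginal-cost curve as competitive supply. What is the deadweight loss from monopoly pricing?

$53.01 thousand

Demand slope = (79.15 − 90.4)/(42 − 12) = −0.375, so p = 94.9 − 0.375q.
Supply slope = (83.86 − 73.96)/(42 − 12) = 0.33, so p = 70 + 0.33q.
Competitive equilibrium: 94.9 − 0.375q = 70 + 0.33q → q* = 35.3191, p* = 81.6553.
Marginal revenue: MR = 94.9 − 0.75q. Set MR = MC: 94.9 − 0.75q = 70 + 0.33q → q_m = 23.0556.
Price p_m = 94.9 − 0.375·23.0556 = 86.2542; MC(q_m) = 70 + 0.33·23.0556 = 77.6083.
Competitive q* = 35.3191, so Δq = 12.2635; wedge = 86.2542 − 77.6083 = 8.6459.
Welfare loss = ½ × 12.2635 × 8.6459 = $53.01 thousand.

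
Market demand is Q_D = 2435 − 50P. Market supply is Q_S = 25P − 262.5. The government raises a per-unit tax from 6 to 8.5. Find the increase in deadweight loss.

302.08

In inverse form: demand P = 48.7 − 0.02Q, supply P = 10.5 + 0.04Q.
Competitive equilibrium: 48.7 − 0.02Q = 10.5 + 0.04Q → Q* = 636.6667, P* = 35.9667.
For a per-unit tax t: ΔQ = t/0.06, so DWL = ½·t·(t/0.06) = t²/0.12.
At t = 6: DWL = 300. At t = 8.5: DWL = 602.083.
Increase = 602.083 − 300 = 302.08.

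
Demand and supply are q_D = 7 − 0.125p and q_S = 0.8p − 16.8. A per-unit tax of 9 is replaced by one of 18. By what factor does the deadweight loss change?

4

In inverse form: demand p = 56 − 8q, supply p = 21 + 1.25q.
Competitive equilibrium: 56 − 8q = 21 + 1.25q → q* = 3.7838, p* = 25.7297.
For a per-unit tax t: Δq = t/9.25, so DWL = ½·t·(t/9.25) = t²/18.5.
At t = 9: DWL = 4.378. At t = 18: DWL = 17.514.
Ratio = (18/9)² = 4.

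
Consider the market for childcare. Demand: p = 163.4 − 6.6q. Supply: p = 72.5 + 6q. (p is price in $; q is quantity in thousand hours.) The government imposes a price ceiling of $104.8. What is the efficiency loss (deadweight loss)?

Competitive equilibrium: 163.4 − 6.6q = 72.5 + 6q → q* = 7.2143, p* = 115.7857.
At the ceiling p = 104.8, quantity supplied = (104.8 − 72.5)/6 = 5.3833.
Willingness to pay at q' = 5.3833: 163.4 − 6.6·5.3833 = 127.8702.
Δq = 7.2143 − 5.3833 = 1.831; wedge = 127.8702 − 104.8 = 23.0702.
Deadweight loss = ½ × 1.831 × 23.0702 = $21.12 thousand.

$21.12 thousand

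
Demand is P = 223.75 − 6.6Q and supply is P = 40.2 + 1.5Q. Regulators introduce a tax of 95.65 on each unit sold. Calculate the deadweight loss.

Competitive equilibrium: 223.75 − 6.6Q = 40.2 + 1.5Q → Q* = 22.6605, P* = 74.1907.
With the tax, the buyer price exceeds the seller price by 95.65: (223.75 − 6.6Q) − (40.2 + 1.5Q) = 95.65 → Q' = 10.8519.
ΔQ = 22.6605 − 10.8519 = 11.8086; the wedge equals the tax, 95.65.
The triangle = ½ × 11.8086 × 95.65 = 564.75.

564.75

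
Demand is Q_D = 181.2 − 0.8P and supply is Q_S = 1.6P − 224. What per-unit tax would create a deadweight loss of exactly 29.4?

In inverse form: demand P = 226.5 − 1.25Q, supply P = 140 + 0.625Q.
Competitive equilibrium: 226.5 − 1.25Q = 140 + 0.625Q → Q* = 46.1333, P* = 168.8333.
A tax t gives ΔQ = t/1.875 and wedge t, so DWL = t²/3.75.
t²/3.75 = 29.4 → t² = 110.25 → t = 10.5.

10.5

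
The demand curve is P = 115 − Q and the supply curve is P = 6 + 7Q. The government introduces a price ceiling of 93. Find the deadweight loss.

Competitive equilibrium: 115 − Q = 6 + 7Q → Q* = 13.625, P* = 101.375.
At the ceiling P = 93, quantity supplied = (93 − 6)/7 = 12.4286.
Willingness to pay at Q' = 12.4286: 115 − 1·12.4286 = 102.5714.
ΔQ = 13.625 − 12.4286 = 1.1964; wedge = 102.5714 − 93 = 9.5714.
The triangle = ½ × 1.1964 × 9.5714 = 5.73.

5.73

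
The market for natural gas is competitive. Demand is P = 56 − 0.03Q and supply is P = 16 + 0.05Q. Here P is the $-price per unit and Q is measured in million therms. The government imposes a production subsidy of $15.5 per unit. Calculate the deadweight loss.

Competitive equilibrium: 56 − 0.03Q = 16 + 0.05Q → Q* = 500, P* = 41.
The subsidy lowers effective supply by 15.5: P = 0.5 + 0.05Q.
New quantity: 56 − 0.03Q = 0.5 + 0.05Q → Q' = 693.75.
Overproduction ΔQ = 693.75 − 500 = 193.75; wedge = subsidy = 15.5.
The triangle = ½ × 193.75 × 15.5 = $1501.56 million.

$1501.56 million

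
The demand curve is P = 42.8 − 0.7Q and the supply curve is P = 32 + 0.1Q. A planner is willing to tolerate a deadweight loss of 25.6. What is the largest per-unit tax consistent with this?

6.4

Competitive equilibrium: 42.8 − 0.7Q = 32 + 0.1Q → Q* = 13.5, P* = 33.35.
A tax t gives ΔQ = t/0.8 and wedge t, so DWL = t²/1.6.
t²/1.6 = 25.6 → t² = 40.96 → t = 6.4.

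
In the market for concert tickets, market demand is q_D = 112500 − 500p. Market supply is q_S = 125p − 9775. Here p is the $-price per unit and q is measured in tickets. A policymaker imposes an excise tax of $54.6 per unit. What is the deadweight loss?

In inverse form: demand p = 225 − 0.002q, supply p = 78.2 + 0.008q.
Competitive equilibrium: 225 − 0.002q = 78.2 + 0.008q → q* = 14680, p* = 195.64.
With the tax, the buyer price exceeds the seller price by 54.6: (225 − 0.002q) − (78.2 + 0.008q) = 54.6 → q' = 9220.
Δq = 14680 − 9220 = 5460; the wedge equals the tax, 54.6.
Welfare loss = ½ × 5460 × 54.6 = $149058.

$149058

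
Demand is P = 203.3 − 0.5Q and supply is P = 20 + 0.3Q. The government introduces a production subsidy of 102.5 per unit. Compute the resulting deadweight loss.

6566.41

Competitive equilibrium: 203.3 − 0.5Q = 20 + 0.3Q → Q* = 229.125, P* = 88.7375.
The subsidy lowers effective supply by 102.5: P = 0.3Q − 82.5.
New quantity: 203.3 − 0.5Q = 0.3Q − 82.5 → Q' = 357.25.
Overproduction ΔQ = 357.25 − 229.125 = 128.125; wedge = subsidy = 102.5.
Deadweight loss = ½ × 128.125 × 102.5 = 6566.41.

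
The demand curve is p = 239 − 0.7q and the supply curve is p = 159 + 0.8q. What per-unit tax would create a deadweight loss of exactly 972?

Competitive equilibrium: 239 − 0.7q = 159 + 0.8q → q* = 53.3333, p* = 201.6667.
A tax t gives Δq = t/1.5 and wedge t, so DWL = t²/3.
t²/3 = 972 → t² = 2916 → t = 54.

54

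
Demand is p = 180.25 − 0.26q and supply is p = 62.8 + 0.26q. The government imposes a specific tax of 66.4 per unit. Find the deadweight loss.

4239.38

Competitive equilibrium: 180.25 − 0.26q = 62.8 + 0.26q → q* = 225.8654, p* = 121.525.
With the tax, the buyer price exceeds the seller price by 66.4: (180.25 − 0.26q) − (62.8 + 0.26q) = 66.4 → q' = 98.1731.
Δq = 225.8654 − 98.1731 = 127.6923; the wedge equals the tax, 66.4.
Deadweight loss = ½ × 127.6923 × 66.4 = 4239.38.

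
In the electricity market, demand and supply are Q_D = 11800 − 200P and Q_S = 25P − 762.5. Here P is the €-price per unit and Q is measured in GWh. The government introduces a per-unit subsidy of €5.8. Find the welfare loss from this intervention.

€373.78

In inverse form: demand P = 59 − 0.005Q, supply P = 30.5 + 0.04Q.
Competitive equilibrium: 59 − 0.005Q = 30.5 + 0.04Q → Q* = 633.3333, P* = 55.8333.
The subsidy lowers effective supply by 5.8: P = 24.7 + 0.04Q.
New quantity: 59 − 0.005Q = 24.7 + 0.04Q → Q' = 762.2222.
Overproduction ΔQ = 762.2222 − 633.3333 = 128.8889; wedge = subsidy = 5.8.
Deadweight loss = ½ × 128.8889 × 5.8 = €373.78.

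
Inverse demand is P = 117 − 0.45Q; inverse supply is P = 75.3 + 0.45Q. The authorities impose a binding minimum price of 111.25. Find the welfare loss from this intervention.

506.69

Competitive equilibrium: 117 − 0.45Q = 75.3 + 0.45Q → Q* = 46.3333, P* = 96.15.
At the floor P = 111.25, quantity demanded = (117 − 111.25)/0.45 = 12.7778.
Sellers' marginal cost at Q' = 12.7778: 75.3 + 0.45·12.7778 = 81.05.
ΔQ = 46.3333 − 12.7778 = 33.5555; wedge = 111.25 − 81.05 = 30.2.
Welfare loss = ½ × 33.5555 × 30.2 = 506.69.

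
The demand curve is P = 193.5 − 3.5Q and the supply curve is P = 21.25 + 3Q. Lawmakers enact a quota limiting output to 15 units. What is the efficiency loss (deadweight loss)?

Competitive equilibrium: 193.5 − 3.5Q = 21.25 + 3Q → Q* = 26.5, P* = 100.75.
At Q = 15: demand price = 193.5 − 3.5·15 = 141; supply price = 21.25 + 3·15 = 66.25.
ΔQ = 26.5 − 15 = 11.5; wedge = 141 − 66.25 = 74.75.
Welfare loss = ½ × 11.5 × 74.75 = 429.81.

429.81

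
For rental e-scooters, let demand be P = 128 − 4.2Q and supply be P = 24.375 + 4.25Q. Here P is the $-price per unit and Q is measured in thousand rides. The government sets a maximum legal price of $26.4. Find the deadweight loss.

Competitive equilibrium: 128 − 4.2Q = 24.375 + 4.25Q → Q* = 12.26331, P* = 76.49408.
At the ceiling P = 26.4, quantity supplied = (26.4 − 24.375)/4.25 = 0.47647.
Willingness to pay at Q' = 0.47647: 128 − 4.2·0.47647 = 125.99883.
ΔQ = 12.26331 − 0.47647 = 11.78684; wedge = 125.99883 − 26.4 = 99.59883.
Welfare loss = ½ × 11.78684 × 99.59883 = $586.98 thousand.

$586.98 thousand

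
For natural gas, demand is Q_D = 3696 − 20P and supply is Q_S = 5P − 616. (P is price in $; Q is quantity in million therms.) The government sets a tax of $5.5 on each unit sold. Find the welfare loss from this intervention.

In inverse form: demand P = 184.8 − 0.05Q, supply P = 123.2 + 0.2Q.
Competitive equilibrium: 184.8 − 0.05Q = 123.2 + 0.2Q → Q* = 246.4, P* = 172.48.
With the tax, the buyer price exceeds the seller price by 5.5: (184.8 − 0.05Q) − (123.2 + 0.2Q) = 5.5 → Q' = 224.4.
ΔQ = 246.4 − 224.4 = 22; the wedge equals the tax, 5.5.
Deadweight loss = ½ × 22 × 5.5 = $60.50 million.

$60.50 million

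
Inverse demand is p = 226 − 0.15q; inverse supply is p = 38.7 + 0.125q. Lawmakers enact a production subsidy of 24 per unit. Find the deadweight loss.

Competitive equilibrium: 226 − 0.15q = 38.7 + 0.125q → q* = 681.0909, p* = 123.8364.
The subsidy lowers effective supply by 24: p = 14.7 + 0.125q.
New quantity: 226 − 0.15q = 14.7 + 0.125q → q' = 768.3636.
Overproduction Δq = 768.3636 − 681.0909 = 87.2727; wedge = subsidy = 24.
Welfare loss = ½ × 87.2727 × 24 = 1047.27.

1047.27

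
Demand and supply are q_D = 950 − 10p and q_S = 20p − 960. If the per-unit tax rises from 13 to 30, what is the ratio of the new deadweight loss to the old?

In inverse form: demand p = 95 − 0.1q, supply p = 48 + 0.05q.
Competitive equilibrium: 95 − 0.1q = 48 + 0.05q → q* = 313.3333, p* = 63.6667.
For a per-unit tax t: Δq = t/0.15, so DWL = ½·t·(t/0.15) = t²/0.3.
At t = 13: DWL = 563.333. At t = 30: DWL = 3000.
Ratio = (30/13)² = 5.325.

5.325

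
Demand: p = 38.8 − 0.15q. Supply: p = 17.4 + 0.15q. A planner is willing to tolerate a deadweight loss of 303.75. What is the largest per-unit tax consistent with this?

13.5

Competitive equilibrium: 38.8 − 0.15q = 17.4 + 0.15q → q* = 71.3333, p* = 28.1.
A tax t gives Δq = t/0.3 and wedge t, so DWL = t²/0.6.
t²/0.6 = 303.75 → t² = 182.25 → t = 13.5.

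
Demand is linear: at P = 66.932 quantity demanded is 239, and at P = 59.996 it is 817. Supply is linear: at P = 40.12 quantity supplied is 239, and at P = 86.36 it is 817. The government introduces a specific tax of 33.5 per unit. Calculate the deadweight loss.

Demand slope = (59.996 − 66.932)/(817 − 239) = −0.012, so P = 69.8 − 0.012Q.
Supply slope = (86.36 − 40.12)/(817 − 239) = 0.08, so P = 21 + 0.08Q.
Competitive equilibrium: 69.8 − 0.012Q = 21 + 0.08Q → Q* = 530.43478, P* = 63.43478.
With the tax, the buyer price exceeds the seller price by 33.5: (69.8 − 0.012Q) − (21 + 0.08Q) = 33.5 → Q' = 166.30435.
ΔQ = 530.43478 − 166.30435 = 364.13043; the wedge equals the tax, 33.5.
Welfare loss = ½ × 364.13043 × 33.5 = 6099.18.

6099.18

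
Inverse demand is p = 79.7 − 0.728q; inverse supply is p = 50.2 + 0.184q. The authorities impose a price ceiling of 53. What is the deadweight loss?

Competitive equilibrium: 79.7 − 0.728q = 50.2 + 0.184q → q* = 32.3465, p* = 56.1518.
At the ceiling p = 53, quantity supplied = (53 − 50.2)/0.184 = 15.2174.
Willingness to pay at q' = 15.2174: 79.7 − 0.728·15.2174 = 68.6217.
Δq = 32.3465 − 15.2174 = 17.1291; wedge = 68.6217 − 53 = 15.6217.
Welfare loss = ½ × 17.1291 × 15.6217 = 133.79.

133.79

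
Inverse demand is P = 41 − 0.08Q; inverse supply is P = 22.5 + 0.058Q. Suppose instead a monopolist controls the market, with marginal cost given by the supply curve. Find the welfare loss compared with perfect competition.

Competitive equilibrium: 41 − 0.08Q = 22.5 + 0.058Q → Q* = 134.058, P* = 30.2754.
Marginal revenue: MR = 41 − 0.16Q. Set MR = MC: 41 − 0.16Q = 22.5 + 0.058Q → Q_m = 84.8624.
Price P_m = 41 − 0.08·84.8624 = 34.211; MC(Q_m) = 22.5 + 0.058·84.8624 = 27.422.
Competitive Q* = 134.058, so ΔQ = 49.1956; wedge = 34.211 − 27.422 = 6.789.
Deadweight loss = ½ × 49.1956 × 6.789 = 166.99.

166.99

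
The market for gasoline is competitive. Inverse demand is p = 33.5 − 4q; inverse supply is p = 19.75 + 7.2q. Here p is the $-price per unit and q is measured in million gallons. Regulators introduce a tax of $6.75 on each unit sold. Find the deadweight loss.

$2.03 million

Competitive equilibrium: 33.5 − 4q = 19.75 + 7.2q → q* = 1.2277, p* = 28.5893.
With the tax, the buyer price exceeds the seller price by 6.75: (33.5 − 4q) − (19.75 + 7.2q) = 6.75 → q' = 0.625.
Δq = 1.2277 − 0.625 = 0.6027; the wedge equals the tax, 6.75.
DWL = ½ × 0.6027 × 6.75 = $2.03 million.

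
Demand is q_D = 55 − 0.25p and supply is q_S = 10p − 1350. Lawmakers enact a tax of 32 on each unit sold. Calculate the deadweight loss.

In inverse form: demand p = 220 − 4q, supply p = 135 + 0.1q.
Competitive equilibrium: 220 − 4q = 135 + 0.1q → q* = 20.7317, p* = 137.0732.
With the tax, the buyer price exceeds the seller price by 32: (220 − 4q) − (135 + 0.1q) = 32 → q' = 12.9268.
Δq = 20.7317 − 12.9268 = 7.8049; the wedge equals the tax, 32.
Welfare loss = ½ × 7.8049 × 32 = 124.88.

124.88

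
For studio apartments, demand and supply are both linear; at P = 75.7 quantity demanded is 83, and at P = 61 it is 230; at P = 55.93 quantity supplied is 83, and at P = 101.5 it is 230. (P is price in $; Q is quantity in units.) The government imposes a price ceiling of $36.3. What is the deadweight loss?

Demand slope = (61 − 75.7)/(230 − 83) = −0.1, so P = 84 − 0.1Q.
Supply slope = (101.5 − 55.93)/(230 − 83) = 0.31, so P = 30.2 + 0.31Q.
Competitive equilibrium: 84 − 0.1Q = 30.2 + 0.31Q → Q* = 131.2195, P* = 70.878.
At the ceiling P = 36.3, quantity supplied = (36.3 − 30.2)/0.31 = 19.6774.
Willingness to pay at Q' = 19.6774: 84 − 0.1·19.6774 = 82.0323.
ΔQ = 131.2195 − 19.6774 = 111.5421; wedge = 82.0323 − 36.3 = 45.7323.
Welfare loss = ½ × 111.5421 × 45.7323 = $2550.54.

$2550.54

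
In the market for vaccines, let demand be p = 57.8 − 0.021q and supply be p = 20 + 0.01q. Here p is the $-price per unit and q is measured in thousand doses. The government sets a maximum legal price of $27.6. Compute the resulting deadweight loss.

Competitive equilibrium: 57.8 − 0.021q = 20 + 0.01q → q* = 1219.3548, p* = 32.1935.
At the ceiling p = 27.6, quantity supplied = (27.6 − 20)/0.01 = 760.
Willingness to pay at q' = 760: 57.8 − 0.021·760 = 41.84.
Δq = 1219.3548 − 760 = 459.3548; wedge = 41.84 − 27.6 = 14.24.
The triangle = ½ × 459.3548 × 14.24 = $3270.61 thousand.

$3270.61 thousand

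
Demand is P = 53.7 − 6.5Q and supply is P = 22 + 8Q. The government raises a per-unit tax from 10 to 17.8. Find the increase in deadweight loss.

Competitive equilibrium: 53.7 − 6.5Q = 22 + 8Q → Q* = 2.1862, P* = 39.4897.
For a per-unit tax t: ΔQ = t/14.5, so DWL = ½·t·(t/14.5) = t²/29.
At t = 10: DWL = 3.448. At t = 17.8: DWL = 10.926.
Increase = 10.926 − 3.448 = 7.48.

7.48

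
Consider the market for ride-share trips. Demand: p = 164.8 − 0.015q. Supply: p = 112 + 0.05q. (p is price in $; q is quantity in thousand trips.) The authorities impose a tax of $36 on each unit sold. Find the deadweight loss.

$9969.23 thousand

Competitive equilibrium: 164.8 − 0.015q = 112 + 0.05q → q* = 812.3077, p* = 152.6154.
With the tax, the buyer price exceeds the seller price by 36: (164.8 − 0.015q) − (112 + 0.05q) = 36 → q' = 258.4615.
Δq = 812.3077 − 258.4615 = 553.8462; the wedge equals the tax, 36.
Welfare loss = ½ × 553.8462 × 36 = $9969.23 thousand.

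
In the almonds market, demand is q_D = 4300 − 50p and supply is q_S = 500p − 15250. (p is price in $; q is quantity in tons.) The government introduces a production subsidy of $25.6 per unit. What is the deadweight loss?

In inverse form: demand p = 86 − 0.02q, supply p = 30.5 + 0.002q.
Competitive equilibrium: 86 − 0.02q = 30.5 + 0.002q → q* = 2522.72727, p* = 35.54545.
The subsidy lowers effective supply by 25.6: p = 4.9 + 0.002q.
New quantity: 86 − 0.02q = 4.9 + 0.002q → q' = 3686.36364.
Overproduction Δq = 3686.36364 − 2522.72727 = 1163.63637; wedge = subsidy = 25.6.
The triangle = ½ × 1163.63637 × 25.6 = $14894.55.

$14894.55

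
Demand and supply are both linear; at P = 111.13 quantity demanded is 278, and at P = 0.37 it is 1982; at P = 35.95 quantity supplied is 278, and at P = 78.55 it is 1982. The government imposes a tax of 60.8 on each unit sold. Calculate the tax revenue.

26616.89

Demand slope = (0.37 − 111.13)/(1982 − 278) = −0.065, so P = 129.2 − 0.065Q.
Supply slope = (78.55 − 35.95)/(1982 − 278) = 0.025, so P = 29 + 0.025Q.
Competitive equilibrium: 129.2 − 0.065Q = 29 + 0.025Q → Q* = 1113.3333, P* = 56.8333.
With the tax, the buyer price exceeds the seller price by 60.8: (129.2 − 0.065Q) − (29 + 0.025Q) = 60.8 → Q' = 437.7778.
Tax revenue = 60.8 × 437.7778 = 26616.89.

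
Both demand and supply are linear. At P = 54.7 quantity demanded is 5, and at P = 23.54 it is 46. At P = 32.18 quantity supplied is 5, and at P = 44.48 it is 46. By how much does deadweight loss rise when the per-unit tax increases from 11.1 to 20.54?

Demand slope = (23.54 − 54.7)/(46 − 5) = −0.76, so P = 58.5 − 0.76Q.
Supply slope = (44.48 − 32.18)/(46 − 5) = 0.3, so P = 30.68 + 0.3Q.
Competitive equilibrium: 58.5 − 0.76Q = 30.68 + 0.3Q → Q* = 26.2453, P* = 38.5536.
For a per-unit tax t: ΔQ = t/1.06, so DWL = ½·t·(t/1.06) = t²/2.12.
At t = 11.1: DWL = 58.118. At t = 20.54: DWL = 199.005.
Increase = 199.005 − 58.118 = 140.89.

140.89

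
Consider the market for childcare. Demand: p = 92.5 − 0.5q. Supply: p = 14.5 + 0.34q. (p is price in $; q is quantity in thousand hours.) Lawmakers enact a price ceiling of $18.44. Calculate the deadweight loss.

$2773.95 thousand

Competitive equilibrium: 92.5 − 0.5q = 14.5 + 0.34q → q* = 92.8571, p* = 46.0714.
At the ceiling p = 18.44, quantity supplied = (18.44 − 14.5)/0.34 = 11.5882.
Willingness to pay at q' = 11.5882: 92.5 − 0.5·11.5882 = 86.7059.
Δq = 92.8571 − 11.5882 = 81.2689; wedge = 86.7059 − 18.44 = 68.2659.
Welfare loss = ½ × 81.2689 × 68.2659 = $2773.95 thousand.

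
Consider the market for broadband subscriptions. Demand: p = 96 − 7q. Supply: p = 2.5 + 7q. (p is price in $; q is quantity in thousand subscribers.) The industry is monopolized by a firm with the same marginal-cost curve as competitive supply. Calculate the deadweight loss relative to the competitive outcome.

$34.69 thousand

Competitive equilibrium: 96 − 7q = 2.5 + 7q → q* = 6.6786, p* = 49.25.
Marginal revenue: MR = 96 − 14q. Set MR = MC: 96 − 14q = 2.5 + 7q → q_m = 4.4524.
Price p_m = 96 − 7·4.4524 = 64.8332; MC(q_m) = 2.5 + 7·4.4524 = 33.6668.
Competitive q* = 6.6786, so Δq = 2.2262; wedge = 64.8332 − 33.6668 = 31.1664.
The triangle = ½ × 2.2262 × 31.1664 = $34.69 thousand.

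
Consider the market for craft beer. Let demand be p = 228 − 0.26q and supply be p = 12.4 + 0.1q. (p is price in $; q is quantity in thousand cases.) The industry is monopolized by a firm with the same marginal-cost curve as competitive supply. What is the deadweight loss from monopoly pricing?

Competitive equilibrium: 228 − 0.26q = 12.4 + 0.1q → q* = 598.8889, p* = 72.2889.
Marginal revenue: MR = 228 − 0.52q. Set MR = MC: 228 − 0.52q = 12.4 + 0.1q → q_m = 347.7419.
Price p_m = 228 − 0.26·347.7419 = 137.5871; MC(q_m) = 12.4 + 0.1·347.7419 = 47.1742.
Competitive q* = 598.8889, so Δq = 251.147; wedge = 137.5871 − 47.1742 = 90.4129.
Deadweight loss = ½ × 251.147 × 90.4129 = $11353.46 thousand.

$11353.46 thousand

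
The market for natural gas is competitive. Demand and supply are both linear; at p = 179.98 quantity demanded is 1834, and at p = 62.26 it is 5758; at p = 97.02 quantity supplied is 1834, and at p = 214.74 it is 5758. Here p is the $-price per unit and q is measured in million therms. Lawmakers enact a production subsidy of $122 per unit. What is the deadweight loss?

$124033.33 million

Demand slope = (62.26 − 179.98)/(5758 − 1834) = −0.03, so p = 235 − 0.03q.
Supply slope = (214.74 − 97.02)/(5758 − 1834) = 0.03, so p = 42 + 0.03q.
Competitive equilibrium: 235 − 0.03q = 42 + 0.03q → q* = 3216.6667, p* = 138.5.
The subsidy lowers effective supply by 122: p = 0.03q − 80.
New quantity: 235 − 0.03q = 0.03q − 80 → q' = 5250.
Overproduction Δq = 5250 − 3216.6667 = 2033.3333; wedge = subsidy = 122.
Deadweight loss = ½ × 2033.3333 × 122 = $124033.33 million.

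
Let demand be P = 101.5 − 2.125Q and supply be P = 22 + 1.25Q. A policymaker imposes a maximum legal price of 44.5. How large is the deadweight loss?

Competitive equilibrium: 101.5 − 2.125Q = 22 + 1.25Q → Q* = 23.5556, P* = 51.4444.
At the ceiling P = 44.5, quantity supplied = (44.5 − 22)/1.25 = 18.
Willingness to pay at Q' = 18: 101.5 − 2.125·18 = 63.25.
ΔQ = 23.5556 − 18 = 5.5556; wedge = 63.25 − 44.5 = 18.75.
Welfare loss = ½ × 5.5556 × 18.75 = 52.08.

52.08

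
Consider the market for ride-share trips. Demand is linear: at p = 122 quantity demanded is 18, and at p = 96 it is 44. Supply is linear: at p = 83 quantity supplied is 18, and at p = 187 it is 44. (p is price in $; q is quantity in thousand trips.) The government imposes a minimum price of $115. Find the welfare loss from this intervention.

$1.60 thousand

Demand slope = (96 − 122)/(44 − 18) = −1, so p = 140 − q.
Supply slope = (187 − 83)/(44 − 18) = 4, so p = 11 + 4q.
Competitive equilibrium: 140 − q = 11 + 4q → q* = 25.8, p* = 114.2.
At the floor p = 115, quantity demanded = (140 − 115)/1 = 25.
Sellers' marginal cost at q' = 25: 11 + 4·25 = 111.
Δq = 25.8 − 25 = 0.8; wedge = 115 − 111 = 4.
The triangle = ½ × 0.8 × 4 = $1.60 thousand.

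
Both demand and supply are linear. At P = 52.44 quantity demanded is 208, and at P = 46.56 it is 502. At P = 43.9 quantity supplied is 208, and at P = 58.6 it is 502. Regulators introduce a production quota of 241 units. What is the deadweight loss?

277.235

Demand slope = (46.56 − 52.44)/(502 − 208) = −0.02, so P = 56.6 − 0.02Q.
Supply slope = (58.6 − 43.9)/(502 − 208) = 0.05, so P = 33.5 + 0.05Q.
Competitive equilibrium: 56.6 − 0.02Q = 33.5 + 0.05Q → Q* = 330, P* = 50.
At Q = 241: demand price = 56.6 − 0.02·241 = 51.78; supply price = 33.5 + 0.05·241 = 45.55.
ΔQ = 330 − 241 = 89; wedge = 51.78 − 45.55 = 6.23.
DWL = ½ × 89 × 6.23 = 277.235.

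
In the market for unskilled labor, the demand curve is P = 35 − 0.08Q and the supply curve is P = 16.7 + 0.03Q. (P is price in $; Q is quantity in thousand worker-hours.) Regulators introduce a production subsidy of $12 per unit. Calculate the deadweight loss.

Competitive equilibrium: 35 − 0.08Q = 16.7 + 0.03Q → Q* = 166.3636, P* = 21.6909.
The subsidy lowers effective supply by 12: P = 4.7 + 0.03Q.
New quantity: 35 − 0.08Q = 4.7 + 0.03Q → Q' = 275.4545.
Overproduction ΔQ = 275.4545 − 166.3636 = 109.0909; wedge = subsidy = 12.
DWL = ½ × 109.0909 × 12 = $654.55 thousand.

$654.55 thousand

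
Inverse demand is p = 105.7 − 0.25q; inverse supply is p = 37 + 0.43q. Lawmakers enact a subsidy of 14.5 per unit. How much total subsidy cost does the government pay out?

Competitive equilibrium: 105.7 − 0.25q = 37 + 0.43q → q* = 101.0294, p* = 80.4426.
The subsidy lowers effective supply by 14.5: p = 22.5 + 0.43q.
New quantity: 105.7 − 0.25q = 22.5 + 0.43q → q' = 122.3529.
Total subsidy cost = 14.5 × 122.3529 = 1774.12.

1774.12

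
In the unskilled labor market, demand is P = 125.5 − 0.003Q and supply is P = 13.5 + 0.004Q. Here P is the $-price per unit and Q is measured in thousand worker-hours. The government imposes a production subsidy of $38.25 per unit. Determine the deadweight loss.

$104504.46 thousand

Competitive equilibrium: 125.5 − 0.003Q = 13.5 + 0.004Q → Q* = 16000, P* = 77.5.
The subsidy lowers effective supply by 38.25: P = 0.004Q − 24.75.
New quantity: 125.5 − 0.003Q = 0.004Q − 24.75 → Q' = 21464.2857.
Overproduction ΔQ = 21464.2857 − 16000 = 5464.2857; wedge = subsidy = 38.25.
Deadweight loss = ½ × 5464.2857 × 38.25 = $104504.46 thousand.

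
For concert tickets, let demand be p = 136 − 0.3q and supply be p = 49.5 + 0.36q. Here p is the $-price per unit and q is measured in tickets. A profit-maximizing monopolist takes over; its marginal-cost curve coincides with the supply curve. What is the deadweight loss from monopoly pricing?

$553.55

Competitive equilibrium: 136 − 0.3q = 49.5 + 0.36q → q* = 131.0606, p* = 96.6818.
Marginal revenue: MR = 136 − 0.6q. Set MR = MC: 136 − 0.6q = 49.5 + 0.36q → q_m = 90.1042.
Price p_m = 136 − 0.3·90.1042 = 108.9687; MC(q_m) = 49.5 + 0.36·90.1042 = 81.9375.
Competitive q* = 131.0606, so Δq = 40.9564; wedge = 108.9687 − 81.9375 = 27.0312.
Deadweight loss = ½ × 40.9564 × 27.0312 = $553.55.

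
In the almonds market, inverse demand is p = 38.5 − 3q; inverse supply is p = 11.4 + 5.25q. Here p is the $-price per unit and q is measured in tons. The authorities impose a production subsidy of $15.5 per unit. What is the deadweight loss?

Competitive equilibrium: 38.5 − 3q = 11.4 + 5.25q → q* = 3.2848, p* = 28.6455.
The subsidy lowers effective supply by 15.5: p = 5.25q − 4.1.
New quantity: 38.5 − 3q = 5.25q − 4.1 → q' = 5.1636.
Overproduction Δq = 5.1636 − 3.2848 = 1.8788; wedge = subsidy = 15.5.
DWL = ½ × 1.8788 × 15.5 = $14.56.

$14.56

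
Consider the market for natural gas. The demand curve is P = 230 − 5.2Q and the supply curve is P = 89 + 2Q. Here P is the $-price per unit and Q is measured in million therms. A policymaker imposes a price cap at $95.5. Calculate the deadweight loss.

$960.40 million

Competitive equilibrium: 230 − 5.2Q = 89 + 2Q → Q* = 19.5833, P* = 128.1667.
At the ceiling P = 95.5, quantity supplied = (95.5 − 89)/2 = 3.25.
Willingness to pay at Q' = 3.25: 230 − 5.2·3.25 = 213.1.
ΔQ = 19.5833 − 3.25 = 16.3333; wedge = 213.1 − 95.5 = 117.6.
Welfare loss = ½ × 16.3333 × 117.6 = $960.40 million.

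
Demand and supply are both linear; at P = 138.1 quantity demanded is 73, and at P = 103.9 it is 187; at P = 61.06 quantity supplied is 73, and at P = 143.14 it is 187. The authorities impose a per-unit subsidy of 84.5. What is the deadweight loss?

Demand slope = (103.9 − 138.1)/(187 − 73) = −0.3, so P = 160 − 0.3Q.
Supply slope = (143.14 − 61.06)/(187 − 73) = 0.72, so P = 8.5 + 0.72Q.
Competitive equilibrium: 160 − 0.3Q = 8.5 + 0.72Q → Q* = 148.5294, P* = 115.4412.
The subsidy lowers effective supply by 84.5: P = 0.72Q − 76.
New quantity: 160 − 0.3Q = 0.72Q − 76 → Q' = 231.3725.
Overproduction ΔQ = 231.3725 − 148.5294 = 82.8431; wedge = subsidy = 84.5.
The triangle = ½ × 82.8431 × 84.5 = 3500.12.

3500.12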